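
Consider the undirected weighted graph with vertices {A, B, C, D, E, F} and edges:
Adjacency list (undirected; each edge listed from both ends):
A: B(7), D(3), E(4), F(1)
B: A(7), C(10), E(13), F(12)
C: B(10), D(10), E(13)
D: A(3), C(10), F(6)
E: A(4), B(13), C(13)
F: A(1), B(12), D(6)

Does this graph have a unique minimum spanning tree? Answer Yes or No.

Sort edges by weight, then run Kruskal:
A-F (1): add. Components now {A,F} {B} {C} {D} {E}
A-D (3): add. Components now {A,D,F} {B} {C} {E}
A-E (4): add. Components now {A,D,E,F} {B} {C}
D-F (6): skip — D and F already connected.
A-B (7): add. Components now {A,B,D,E,F} {C}
B-C (10): add. Components now {A,B,C,D,E,F}
Non-tree edge C-D has weight 10, equal to the heaviest edge on its tree cycle — swapping gives another MST of the same weight. Not unique.

No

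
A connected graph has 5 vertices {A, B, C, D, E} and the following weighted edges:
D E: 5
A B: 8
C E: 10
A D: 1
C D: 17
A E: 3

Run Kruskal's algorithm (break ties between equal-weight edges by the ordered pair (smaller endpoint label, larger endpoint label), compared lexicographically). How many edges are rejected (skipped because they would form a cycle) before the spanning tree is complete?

1

Sort edges by weight, then run Kruskal:
A D (1): add — endpoints in different components.
A E (3): add — endpoints in different components.
D E (5): skip — D and E already connected.
A B (8): add — endpoints in different components.
C E (10): add — endpoints in different components.
Edges rejected before the tree was complete: 1.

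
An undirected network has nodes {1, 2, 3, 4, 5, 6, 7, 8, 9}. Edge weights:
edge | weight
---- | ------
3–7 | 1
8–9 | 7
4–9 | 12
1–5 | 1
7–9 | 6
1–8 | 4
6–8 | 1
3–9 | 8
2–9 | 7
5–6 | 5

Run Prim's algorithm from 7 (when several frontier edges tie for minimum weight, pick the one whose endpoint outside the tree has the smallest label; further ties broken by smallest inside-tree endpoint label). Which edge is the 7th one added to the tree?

Prim, starting at 7.
Step 1: frontier [3–7 1, 7–9 6] → take 3–7 (1); add 3.
Step 2: frontier [3–9 8, 7–9 6] → take 7–9 (6); add 9.
Step 3: frontier [2–9 7, 8–9 7, 4–9 12] → take 2–9 (7); add 2.
Step 4: frontier [8–9 7, 4–9 12] → take 8–9 (7); add 8.
Step 5: frontier [6–8 1, 1–8 4, 4–9 12] → take 6–8 (1); add 6.
Step 6: frontier [5–6 5, 1–8 4, 4–9 12] → take 1–8 (4); add 1.
Step 7: frontier [1–5 1, 5–6 5, 4–9 12] → take 1–5 (1); add 5.
Step 8: frontier [4–9 12] → take 4–9 (12); add 4.
The 7th edge added is 1–5.

1-5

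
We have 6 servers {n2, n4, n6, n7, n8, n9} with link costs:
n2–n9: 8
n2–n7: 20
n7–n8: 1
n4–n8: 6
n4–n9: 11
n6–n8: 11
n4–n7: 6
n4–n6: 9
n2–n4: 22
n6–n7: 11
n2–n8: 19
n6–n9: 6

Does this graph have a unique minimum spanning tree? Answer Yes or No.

No

Sort edges by weight, then run Kruskal:
n7–n8 (1): add. Components now {n4} {n2} {n7,n8} {n9} {n6}
n4–n7 (6): add. Components now {n4,n7,n8} {n2} {n9} {n6}
n4–n8 (6): skip — n4 and n8 already connected.
n6–n9 (6): add. Components now {n4,n7,n8} {n2} {n6,n9}
n2–n9 (8): add. Components now {n4,n7,n8} {n2,n6,n9}
n4–n6 (9): add. Components now {n2,n4,n6,n7,n8,n9}
Non-tree edge n4–n8 has weight 6, equal to the heaviest edge on its tree cycle — swapping gives another MST of the same weight. Not unique.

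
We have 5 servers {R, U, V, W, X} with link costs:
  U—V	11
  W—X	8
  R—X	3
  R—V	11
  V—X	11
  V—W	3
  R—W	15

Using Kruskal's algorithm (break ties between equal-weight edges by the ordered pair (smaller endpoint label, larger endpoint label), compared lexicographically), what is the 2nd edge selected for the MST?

V-W

Sort edges by weight, then run Kruskal:
R—X (3): add. Components now {R,X} {U} {V} {W}
V—W (3): add. Components now {R,X} {U} {V,W}
W—X (8): add. Components now {R,V,W,X} {U}
R—V (11): skip — R and V already connected.
U—V (11): add. Components now {R,U,V,W,X}
The 2nd edge added is V—W.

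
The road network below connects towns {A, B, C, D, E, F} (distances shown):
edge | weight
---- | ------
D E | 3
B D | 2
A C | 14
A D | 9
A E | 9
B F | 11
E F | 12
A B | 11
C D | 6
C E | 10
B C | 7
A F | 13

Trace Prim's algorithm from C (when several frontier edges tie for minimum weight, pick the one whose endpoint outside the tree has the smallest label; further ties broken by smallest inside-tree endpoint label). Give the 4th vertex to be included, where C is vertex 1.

E

Prim, starting at C.
Step 1: cheapest edge leaving the tree is C D (6); add D.
Step 2: cheapest edge leaving the tree is B D (2); add B.
Step 3: cheapest edge leaving the tree is D E (3); add E.
Step 4: cheapest edge leaving the tree is A D (9); add A.
Step 5: cheapest edge leaving the tree is B F (11); add F.
Vertex order: C, D, B, E, A, F. The 4th vertex is E.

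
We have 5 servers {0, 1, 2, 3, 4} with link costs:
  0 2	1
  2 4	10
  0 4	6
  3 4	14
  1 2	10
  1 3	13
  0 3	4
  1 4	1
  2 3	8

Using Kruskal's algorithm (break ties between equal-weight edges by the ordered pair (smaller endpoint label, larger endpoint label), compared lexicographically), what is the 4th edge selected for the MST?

Kruskal: consider edges lightest-first.
0 2 (1): add. Components now {0,2} {1} {3} {4}
1 4 (1): add. Components now {0,2} {1,4} {3}
0 3 (4): add. Components now {0,2,3} {1,4}
0 4 (6): add. Components now {0,1,2,3,4}
The 4th edge added is 0 4.

0-4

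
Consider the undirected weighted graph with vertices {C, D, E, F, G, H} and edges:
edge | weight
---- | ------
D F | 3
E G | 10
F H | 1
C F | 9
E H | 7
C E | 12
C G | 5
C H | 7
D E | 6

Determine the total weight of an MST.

Sort edges by weight, then run Kruskal:
F H (1): add — endpoints in different components.
D F (3): add — endpoints in different components.
C G (5): add — endpoints in different components.
D E (6): add — endpoints in different components.
C H (7): add — endpoints in different components.
MST edges: F H, D F, C G, D E, C H; total weight 1+3+5+6+7 = 22.

22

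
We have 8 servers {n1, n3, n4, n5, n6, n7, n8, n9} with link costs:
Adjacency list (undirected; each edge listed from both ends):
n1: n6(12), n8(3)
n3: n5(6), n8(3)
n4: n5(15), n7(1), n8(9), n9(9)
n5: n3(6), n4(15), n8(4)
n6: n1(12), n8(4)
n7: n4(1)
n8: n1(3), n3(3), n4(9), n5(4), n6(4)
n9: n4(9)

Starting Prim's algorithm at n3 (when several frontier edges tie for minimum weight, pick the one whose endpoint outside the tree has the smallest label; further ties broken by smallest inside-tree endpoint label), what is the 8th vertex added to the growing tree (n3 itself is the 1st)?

n9

Grow the tree from n3 using Prim:
Step 1: cheapest edge leaving the tree is n3–n8 (3); add n8.
Step 2: cheapest edge leaving the tree is n1–n8 (3); add n1.
Step 3: cheapest edge leaving the tree is n5–n8 (4); add n5.
Step 4: cheapest edge leaving the tree is n6–n8 (4); add n6.
Step 5: cheapest edge leaving the tree is n4–n8 (9); add n4.
Step 6: cheapest edge leaving the tree is n4–n7 (1); add n7.
Step 7: cheapest edge leaving the tree is n4–n9 (9); add n9.
Vertex order: n3, n8, n1, n5, n6, n4, n7, n9. The 8th vertex is n9.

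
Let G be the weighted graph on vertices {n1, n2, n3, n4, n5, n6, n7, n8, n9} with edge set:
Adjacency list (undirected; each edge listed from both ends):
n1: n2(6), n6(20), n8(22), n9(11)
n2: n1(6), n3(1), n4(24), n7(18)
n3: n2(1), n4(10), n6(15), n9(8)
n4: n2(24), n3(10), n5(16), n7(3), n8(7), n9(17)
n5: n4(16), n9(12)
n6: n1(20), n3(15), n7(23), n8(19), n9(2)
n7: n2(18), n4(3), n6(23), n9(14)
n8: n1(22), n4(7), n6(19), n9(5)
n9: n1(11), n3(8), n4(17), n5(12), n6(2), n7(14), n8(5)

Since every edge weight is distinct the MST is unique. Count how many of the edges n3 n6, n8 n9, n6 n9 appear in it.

2

Kruskal: consider edges lightest-first.
n2 n3 (1): add — endpoints in different components.
n6 n9 (2): add — endpoints in different components.
n4 n7 (3): add — endpoints in different components.
n8 n9 (5): add — endpoints in different components.
n1 n2 (6): add — endpoints in different components.
n4 n8 (7): add — endpoints in different components.
n3 n9 (8): add — endpoints in different components.
n3 n4 (10): skip — n3 and n4 already connected.
n1 n9 (11): skip — n9 and n1 already connected.
n5 n9 (12): add — endpoints in different components.
MST edge set: {n2 n3, n6 n9, n4 n7, n8 n9, n1 n2, n4 n8, n3 n9, n5 n9}.
Of the listed edges, {n8 n9, n6 n9} are in the MST → 2.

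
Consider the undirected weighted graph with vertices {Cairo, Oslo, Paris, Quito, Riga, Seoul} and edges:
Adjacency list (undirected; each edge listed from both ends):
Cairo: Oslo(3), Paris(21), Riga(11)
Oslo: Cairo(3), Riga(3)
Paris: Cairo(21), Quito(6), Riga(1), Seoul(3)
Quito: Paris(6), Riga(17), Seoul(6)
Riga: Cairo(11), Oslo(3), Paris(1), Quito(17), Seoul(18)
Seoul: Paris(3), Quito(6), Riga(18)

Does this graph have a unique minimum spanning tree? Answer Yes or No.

Kruskal's algorithm — process edges by increasing weight (ties by edge label):
Paris—Riga (1): add — endpoints in different components.
Cairo—Oslo (3): add — endpoints in different components.
Oslo—Riga (3): add — endpoints in different components.
Paris—Seoul (3): add — endpoints in different components.
Paris—Quito (6): add — endpoints in different components.
Non-tree edge Quito—Seoul has weight 6, equal to the heaviest edge on its tree cycle — swapping gives another MST of the same weight. Not unique.

No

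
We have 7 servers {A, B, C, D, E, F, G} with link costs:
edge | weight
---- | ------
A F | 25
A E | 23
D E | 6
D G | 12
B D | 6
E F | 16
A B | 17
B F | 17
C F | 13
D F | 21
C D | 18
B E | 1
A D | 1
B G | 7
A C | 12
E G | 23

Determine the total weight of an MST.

40

Grow the tree from D using Prim:
Step 1: cheapest edge leaving the tree is A D (1); add A.
Step 2: cheapest edge leaving the tree is B D (6); add B.
Step 3: cheapest edge leaving the tree is B E (1); add E.
Step 4: cheapest edge leaving the tree is B G (7); add G.
Step 5: cheapest edge leaving the tree is A C (12); add C.
Step 6: cheapest edge leaving the tree is C F (13); add F.
MST edges: A D, B D, B E, B G, A C, C F; total weight 1+6+1+7+12+13 = 40.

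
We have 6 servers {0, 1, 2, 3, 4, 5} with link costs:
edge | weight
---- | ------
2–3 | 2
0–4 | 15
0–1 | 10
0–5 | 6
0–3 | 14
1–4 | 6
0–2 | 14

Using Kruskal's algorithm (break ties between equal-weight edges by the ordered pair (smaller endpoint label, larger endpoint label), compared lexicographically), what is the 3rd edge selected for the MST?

Kruskal: consider edges lightest-first.
2–3 (2): add. Components now {0} {1} {2,3} {4} {5}
0–5 (6): add. Components now {0,5} {1} {2,3} {4}
1–4 (6): add. Components now {0,5} {1,4} {2,3}
0–1 (10): add. Components now {0,1,4,5} {2,3}
0–2 (14): add. Components now {0,1,2,3,4,5}
The 3rd edge added is 1–4.

1-4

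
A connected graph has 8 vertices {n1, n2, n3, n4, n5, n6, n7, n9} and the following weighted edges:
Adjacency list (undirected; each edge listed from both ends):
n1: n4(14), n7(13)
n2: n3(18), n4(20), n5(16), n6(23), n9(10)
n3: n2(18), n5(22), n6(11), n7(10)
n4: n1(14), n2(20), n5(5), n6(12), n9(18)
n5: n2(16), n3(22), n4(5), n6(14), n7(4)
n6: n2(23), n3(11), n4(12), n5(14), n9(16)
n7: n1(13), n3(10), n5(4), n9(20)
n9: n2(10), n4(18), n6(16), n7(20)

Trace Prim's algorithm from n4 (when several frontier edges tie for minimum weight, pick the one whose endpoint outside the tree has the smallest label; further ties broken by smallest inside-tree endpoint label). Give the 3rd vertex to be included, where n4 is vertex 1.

Prim's algorithm from n4:
Step 1: cheapest edge leaving the tree is n4 n5 (5); add n5.
Step 2: cheapest edge leaving the tree is n5 n7 (4); add n7.
Step 3: cheapest edge leaving the tree is n3 n7 (10); add n3.
Step 4: cheapest edge leaving the tree is n3 n6 (11); add n6.
Step 5: cheapest edge leaving the tree is n1 n7 (13); add n1.
Step 6: cheapest edge leaving the tree is n2 n5 (16); add n2.
Step 7: cheapest edge leaving the tree is n2 n9 (10); add n9.
Vertex order: n4, n5, n7, n3, n6, n1, n2, n9. The 3rd vertex is n7.

n7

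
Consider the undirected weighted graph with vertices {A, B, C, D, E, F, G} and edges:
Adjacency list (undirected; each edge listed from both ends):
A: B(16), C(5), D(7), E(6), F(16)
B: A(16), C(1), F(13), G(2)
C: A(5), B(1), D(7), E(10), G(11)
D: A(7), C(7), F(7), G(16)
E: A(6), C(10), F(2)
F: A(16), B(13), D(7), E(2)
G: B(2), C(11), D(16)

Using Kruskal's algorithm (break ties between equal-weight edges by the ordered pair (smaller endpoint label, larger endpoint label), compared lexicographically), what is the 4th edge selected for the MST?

A-C

Sort edges by weight, then run Kruskal:
B–C (1): add — endpoints in different components.
B–G (2): add — endpoints in different components.
E–F (2): add — endpoints in different components.
A–C (5): add — endpoints in different components.
A–E (6): add — endpoints in different components.
A–D (7): add — endpoints in different components.
The 4th edge added is A–C.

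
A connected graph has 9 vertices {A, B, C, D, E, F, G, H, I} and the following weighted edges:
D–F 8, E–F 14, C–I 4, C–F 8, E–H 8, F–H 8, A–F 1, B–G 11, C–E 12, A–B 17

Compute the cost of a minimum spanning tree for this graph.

65

Prim, starting at F.
Step 1: frontier [A–F 1, C–F 8, D–F 8, F–H 8, E–F 14] → take A–F (1); add A.
Step 2: frontier [A–B 17, C–F 8, D–F 8, F–H 8, E–F 14] → take C–F (8); add C.
Step 3: frontier [A–B 17, C–I 4, C–E 12, D–F 8, F–H 8, E–F 14] → take C–I (4); add I.
Step 4: frontier [A–B 17, C–E 12, D–F 8, F–H 8, E–F 14] → take D–F (8); add D.
Step 5: frontier [A–B 17, C–E 12, F–H 8, E–F 14] → take F–H (8); add H.
Step 6: frontier [A–B 17, C–E 12, E–F 14, E–H 8] → take E–H (8); add E.
Step 7: frontier [A–B 17] → take A–B (17); add B.
Step 8: frontier [B–G 11] → take B–G (11); add G.
MST edges: A–F, C–F, C–I, D–F, F–H, E–H, A–B, B–G; total weight 1+8+4+8+8+8+17+11 = 65.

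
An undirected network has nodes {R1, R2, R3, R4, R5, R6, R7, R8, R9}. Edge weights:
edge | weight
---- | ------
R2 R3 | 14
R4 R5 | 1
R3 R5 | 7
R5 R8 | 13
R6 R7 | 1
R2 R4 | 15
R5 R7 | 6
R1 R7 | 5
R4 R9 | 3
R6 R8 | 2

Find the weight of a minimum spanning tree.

Sort edges by weight, then run Kruskal:
R4 R5 (1): add — endpoints in different components.
R6 R7 (1): add — endpoints in different components.
R6 R8 (2): add — endpoints in different components.
R4 R9 (3): add — endpoints in different components.
R1 R7 (5): add — endpoints in different components.
R5 R7 (6): add — endpoints in different components.
R3 R5 (7): add — endpoints in different components.
R5 R8 (13): skip — R5 and R8 already connected.
R2 R3 (14): add — endpoints in different components.
MST edges: R4 R5, R6 R7, R6 R8, R4 R9, R1 R7, R5 R7, R3 R5, R2 R3; total weight 1+1+2+3+5+6+7+14 = 39.

39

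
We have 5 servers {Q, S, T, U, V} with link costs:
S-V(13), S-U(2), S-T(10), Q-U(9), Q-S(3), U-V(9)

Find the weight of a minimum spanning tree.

24

Kruskal: consider edges lightest-first.
S-U (2): add — endpoints in different components.
Q-S (3): add — endpoints in different components.
Q-U (9): skip — Q and U already connected.
U-V (9): add — endpoints in different components.
S-T (10): add — endpoints in different components.
MST edges: S-U, Q-S, U-V, S-T; total weight 2+3+9+10 = 24.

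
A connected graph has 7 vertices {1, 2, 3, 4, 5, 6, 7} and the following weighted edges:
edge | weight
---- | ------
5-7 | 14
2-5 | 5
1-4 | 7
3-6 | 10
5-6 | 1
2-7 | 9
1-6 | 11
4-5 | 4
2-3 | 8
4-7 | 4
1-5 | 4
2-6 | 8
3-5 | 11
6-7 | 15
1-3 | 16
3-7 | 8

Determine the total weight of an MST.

26

Kruskal: consider edges lightest-first.
5-6 (1): add — endpoints in different components.
1-5 (4): add — endpoints in different components.
4-5 (4): add — endpoints in different components.
4-7 (4): add — endpoints in different components.
2-5 (5): add — endpoints in different components.
1-4 (7): skip — 1 and 4 already connected.
2-3 (8): add — endpoints in different components.
MST edges: 5-6, 1-5, 4-5, 4-7, 2-5, 2-3; total weight 1+4+4+4+5+8 = 26.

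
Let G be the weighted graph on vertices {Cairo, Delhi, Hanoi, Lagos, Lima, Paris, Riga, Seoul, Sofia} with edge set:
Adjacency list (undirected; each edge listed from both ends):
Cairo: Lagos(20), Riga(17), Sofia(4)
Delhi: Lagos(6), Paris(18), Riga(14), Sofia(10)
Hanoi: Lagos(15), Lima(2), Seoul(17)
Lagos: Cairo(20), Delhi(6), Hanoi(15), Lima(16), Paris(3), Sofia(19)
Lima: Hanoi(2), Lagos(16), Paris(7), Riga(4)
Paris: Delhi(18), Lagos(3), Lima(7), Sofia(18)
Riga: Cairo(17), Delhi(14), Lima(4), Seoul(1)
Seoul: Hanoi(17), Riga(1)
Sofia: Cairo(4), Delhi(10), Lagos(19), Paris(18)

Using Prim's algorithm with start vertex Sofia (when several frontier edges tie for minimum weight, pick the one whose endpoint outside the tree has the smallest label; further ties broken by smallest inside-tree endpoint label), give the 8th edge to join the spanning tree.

Riga-Seoul

Prim's algorithm from Sofia:
Step 1: cheapest edge leaving the tree is Cairo–Sofia (4); add Cairo.
Step 2: cheapest edge leaving the tree is Delhi–Sofia (10); add Delhi.
Step 3: cheapest edge leaving the tree is Delhi–Lagos (6); add Lagos.
Step 4: cheapest edge leaving the tree is Lagos–Paris (3); add Paris.
Step 5: cheapest edge leaving the tree is Lima–Paris (7); add Lima.
Step 6: cheapest edge leaving the tree is Hanoi–Lima (2); add Hanoi.
Step 7: cheapest edge leaving the tree is Lima–Riga (4); add Riga.
Step 8: cheapest edge leaving the tree is Riga–Seoul (1); add Seoul.
The 8th edge added is Riga–Seoul.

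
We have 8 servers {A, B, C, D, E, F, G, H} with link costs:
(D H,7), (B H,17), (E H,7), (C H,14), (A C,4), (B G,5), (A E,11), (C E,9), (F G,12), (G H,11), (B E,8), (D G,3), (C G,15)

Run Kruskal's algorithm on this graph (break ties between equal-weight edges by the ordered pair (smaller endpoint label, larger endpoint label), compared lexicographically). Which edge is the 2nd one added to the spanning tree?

A-C

Kruskal's algorithm — process edges by increasing weight (ties by edge label):
D G (3): add — endpoints in different components.
A C (4): add — endpoints in different components.
B G (5): add — endpoints in different components.
D H (7): add — endpoints in different components.
E H (7): add — endpoints in different components.
B E (8): skip — B and E already connected.
C E (9): add — endpoints in different components.
A E (11): skip — A and E already connected.
G H (11): skip — G and H already connected.
F G (12): add — endpoints in different components.
The 2nd edge added is A C.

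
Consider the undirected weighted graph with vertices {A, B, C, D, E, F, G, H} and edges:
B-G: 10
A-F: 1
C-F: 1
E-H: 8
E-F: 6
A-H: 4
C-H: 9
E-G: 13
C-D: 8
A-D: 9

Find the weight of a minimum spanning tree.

43

Grow the tree from F using Prim:
Step 1: cheapest edge leaving the tree is A-F (1); add A.
Step 2: cheapest edge leaving the tree is C-F (1); add C.
Step 3: cheapest edge leaving the tree is A-H (4); add H.
Step 4: cheapest edge leaving the tree is E-F (6); add E.
Step 5: cheapest edge leaving the tree is C-D (8); add D.
Step 6: cheapest edge leaving the tree is E-G (13); add G.
Step 7: cheapest edge leaving the tree is B-G (10); add B.
MST edges: A-F, C-F, A-H, E-F, C-D, E-G, B-G; total weight 1+1+4+6+8+13+10 = 43.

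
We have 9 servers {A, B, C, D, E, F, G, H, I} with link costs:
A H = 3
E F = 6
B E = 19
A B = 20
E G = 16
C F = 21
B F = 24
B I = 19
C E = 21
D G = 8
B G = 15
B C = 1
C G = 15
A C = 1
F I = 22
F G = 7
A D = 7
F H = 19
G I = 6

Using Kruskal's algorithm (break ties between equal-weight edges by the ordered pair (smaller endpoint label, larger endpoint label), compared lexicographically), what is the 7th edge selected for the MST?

F-G

Sort edges by weight, then run Kruskal:
A C (1): add — endpoints in different components.
B C (1): add — endpoints in different components.
A H (3): add — endpoints in different components.
E F (6): add — endpoints in different components.
G I (6): add — endpoints in different components.
A D (7): add — endpoints in different components.
F G (7): add — endpoints in different components.
D G (8): add — endpoints in different components.
The 7th edge added is F G.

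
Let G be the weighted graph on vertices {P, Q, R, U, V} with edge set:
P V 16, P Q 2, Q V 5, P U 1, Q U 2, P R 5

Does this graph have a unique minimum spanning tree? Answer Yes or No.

Kruskal's algorithm — process edges by increasing weight (ties by edge label):
P U (1): add. Components now {Q} {V} {R} {P,U}
P Q (2): add. Components now {P,Q,U} {V} {R}
Q U (2): skip — Q and U already connected.
P R (5): add. Components now {P,Q,R,U} {V}
Q V (5): add. Components now {P,Q,R,U,V}
Non-tree edge Q U has weight 2, equal to the heaviest edge on its tree cycle — swapping gives another MST of the same weight. Not unique.

No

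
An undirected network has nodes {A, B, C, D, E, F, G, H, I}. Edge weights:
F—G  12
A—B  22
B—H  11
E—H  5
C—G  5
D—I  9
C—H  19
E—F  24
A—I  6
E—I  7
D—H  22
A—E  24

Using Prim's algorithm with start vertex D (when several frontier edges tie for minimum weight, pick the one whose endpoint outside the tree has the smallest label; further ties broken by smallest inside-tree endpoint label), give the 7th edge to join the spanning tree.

Prim's algorithm from D:
Step 1: cheapest edge leaving the tree is D—I (9); add I.
Step 2: cheapest edge leaving the tree is A—I (6); add A.
Step 3: cheapest edge leaving the tree is E—I (7); add E.
Step 4: cheapest edge leaving the tree is E—H (5); add H.
Step 5: cheapest edge leaving the tree is B—H (11); add B.
Step 6: cheapest edge leaving the tree is C—H (19); add C.
Step 7: cheapest edge leaving the tree is C—G (5); add G.
Step 8: cheapest edge leaving the tree is F—G (12); add F.
The 7th edge added is C—G.

C-G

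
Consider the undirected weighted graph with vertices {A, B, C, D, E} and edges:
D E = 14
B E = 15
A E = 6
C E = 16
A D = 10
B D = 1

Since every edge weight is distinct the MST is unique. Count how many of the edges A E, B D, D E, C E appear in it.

Kruskal's algorithm — process edges by increasing weight (ties by edge label):
B D (1): add. Components now {A} {B,D} {C} {E}
A E (6): add. Components now {A,E} {B,D} {C}
A D (10): add. Components now {A,B,D,E} {C}
D E (14): skip — D and E already connected.
B E (15): skip — B and E already connected.
C E (16): add. Components now {A,B,C,D,E}
MST edge set: {B D, A E, A D, C E}.
Of the listed edges, {A E, B D, C E} are in the MST → 3.

3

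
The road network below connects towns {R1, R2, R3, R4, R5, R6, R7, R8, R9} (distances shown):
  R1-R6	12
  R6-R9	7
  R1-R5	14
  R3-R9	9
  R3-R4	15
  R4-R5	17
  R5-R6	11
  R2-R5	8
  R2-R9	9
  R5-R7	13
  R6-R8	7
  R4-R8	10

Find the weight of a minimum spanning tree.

Prim's algorithm from R9:
Step 1: frontier [R6-R9 7, R2-R9 9, R3-R9 9] → take R6-R9 (7); add R6.
Step 2: frontier [R6-R8 7, R5-R6 11, R1-R6 12, R2-R9 9, R3-R9 9] → take R6-R8 (7); add R8.
Step 3: frontier [R5-R6 11, R1-R6 12, R4-R8 10, R2-R9 9, R3-R9 9] → take R2-R9 (9); add R2.
Step 4: frontier [R2-R5 8, R5-R6 11, R1-R6 12, R4-R8 10, R3-R9 9] → take R2-R5 (8); add R5.
Step 5: frontier [R5-R7 13, R1-R5 14, R4-R5 17, R1-R6 12, R4-R8 10, R3-R9 9] → take R3-R9 (9); add R3.
Step 6: frontier [R3-R4 15, R5-R7 13, R1-R5 14, R4-R5 17, R1-R6 12, R4-R8 10] → take R4-R8 (10); add R4.
Step 7: frontier [R5-R7 13, R1-R5 14, R1-R6 12] → take R1-R6 (12); add R1.
Step 8: frontier [R5-R7 13] → take R5-R7 (13); add R7.
MST edges: R6-R9, R6-R8, R2-R9, R2-R5, R3-R9, R4-R8, R1-R6, R5-R7; total weight 7+7+9+8+9+10+12+13 = 75.

75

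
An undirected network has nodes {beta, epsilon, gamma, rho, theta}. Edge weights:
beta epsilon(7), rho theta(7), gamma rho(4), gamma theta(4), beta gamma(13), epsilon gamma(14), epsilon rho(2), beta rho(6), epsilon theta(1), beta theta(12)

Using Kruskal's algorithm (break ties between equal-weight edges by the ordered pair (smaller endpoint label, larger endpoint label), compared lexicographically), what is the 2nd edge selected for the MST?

epsilon-rho

Sort edges by weight, then run Kruskal:
epsilon theta (1): add. Components now {beta} {epsilon,theta} {rho} {gamma}
epsilon rho (2): add. Components now {beta} {epsilon,rho,theta} {gamma}
gamma rho (4): add. Components now {beta} {epsilon,gamma,rho,theta}
gamma theta (4): skip — theta and gamma already connected.
beta rho (6): add. Components now {beta,epsilon,gamma,rho,theta}
The 2nd edge added is epsilon rho.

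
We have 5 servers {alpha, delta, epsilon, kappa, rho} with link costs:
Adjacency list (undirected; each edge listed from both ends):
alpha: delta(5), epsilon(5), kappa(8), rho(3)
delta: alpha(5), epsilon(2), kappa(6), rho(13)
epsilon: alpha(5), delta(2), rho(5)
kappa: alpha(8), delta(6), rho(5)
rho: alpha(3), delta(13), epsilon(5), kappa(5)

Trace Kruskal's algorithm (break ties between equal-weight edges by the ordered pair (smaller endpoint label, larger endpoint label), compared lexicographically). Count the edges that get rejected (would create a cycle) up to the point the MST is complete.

2

Sort edges by weight, then run Kruskal:
delta–epsilon (2): add. Components now {delta,epsilon} {kappa} {rho} {alpha}
alpha–rho (3): add. Components now {delta,epsilon} {kappa} {alpha,rho}
alpha–delta (5): add. Components now {alpha,delta,epsilon,rho} {kappa}
alpha–epsilon (5): skip — alpha and epsilon already connected.
epsilon–rho (5): skip — rho and epsilon already connected.
kappa–rho (5): add. Components now {alpha,delta,epsilon,kappa,rho}
Edges rejected before the tree was complete: 2.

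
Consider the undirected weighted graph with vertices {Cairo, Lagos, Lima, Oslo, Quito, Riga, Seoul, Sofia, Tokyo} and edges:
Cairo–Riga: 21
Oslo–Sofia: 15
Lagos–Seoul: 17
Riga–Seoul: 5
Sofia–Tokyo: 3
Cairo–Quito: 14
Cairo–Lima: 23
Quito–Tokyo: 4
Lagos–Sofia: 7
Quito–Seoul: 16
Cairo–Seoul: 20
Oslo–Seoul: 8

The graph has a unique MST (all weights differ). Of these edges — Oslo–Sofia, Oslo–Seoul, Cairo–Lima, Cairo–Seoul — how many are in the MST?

3

Kruskal's algorithm — process edges by increasing weight (ties by edge label):
Sofia–Tokyo (3): add — endpoints in different components.
Quito–Tokyo (4): add — endpoints in different components.
Riga–Seoul (5): add — endpoints in different components.
Lagos–Sofia (7): add — endpoints in different components.
Oslo–Seoul (8): add — endpoints in different components.
Cairo–Quito (14): add — endpoints in different components.
Oslo–Sofia (15): add — endpoints in different components.
Quito–Seoul (16): skip — Seoul and Quito already connected.
Lagos–Seoul (17): skip — Seoul and Lagos already connected.
Cairo–Seoul (20): skip — Seoul and Cairo already connected.
Cairo–Riga (21): skip — Riga and Cairo already connected.
Cairo–Lima (23): add — endpoints in different components.
MST edge set: {Sofia–Tokyo, Quito–Tokyo, Riga–Seoul, Lagos–Sofia, Oslo–Seoul, Cairo–Quito, Oslo–Sofia, Cairo–Lima}.
Of the listed edges, {Oslo–Sofia, Oslo–Seoul, Cairo–Lima} are in the MST → 3.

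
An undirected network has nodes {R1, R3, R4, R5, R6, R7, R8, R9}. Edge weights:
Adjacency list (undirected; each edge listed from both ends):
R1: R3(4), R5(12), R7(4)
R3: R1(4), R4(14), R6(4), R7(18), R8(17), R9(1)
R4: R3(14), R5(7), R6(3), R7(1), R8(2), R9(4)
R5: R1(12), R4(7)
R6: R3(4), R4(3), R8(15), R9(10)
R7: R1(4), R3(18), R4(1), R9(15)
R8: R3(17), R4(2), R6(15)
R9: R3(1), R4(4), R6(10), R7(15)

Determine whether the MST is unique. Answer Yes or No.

Kruskal's algorithm — process edges by increasing weight (ties by edge label):
R3-R9 (1): add — endpoints in different components.
R4-R7 (1): add — endpoints in different components.
R4-R8 (2): add — endpoints in different components.
R4-R6 (3): add — endpoints in different components.
R1-R3 (4): add — endpoints in different components.
R1-R7 (4): add — endpoints in different components.
R3-R6 (4): skip — R3 and R6 already connected.
R4-R9 (4): skip — R9 and R4 already connected.
R4-R5 (7): add — endpoints in different components.
Non-tree edge R4-R9 has weight 4, equal to the heaviest edge on its tree cycle — swapping gives another MST of the same weight. Not unique.

No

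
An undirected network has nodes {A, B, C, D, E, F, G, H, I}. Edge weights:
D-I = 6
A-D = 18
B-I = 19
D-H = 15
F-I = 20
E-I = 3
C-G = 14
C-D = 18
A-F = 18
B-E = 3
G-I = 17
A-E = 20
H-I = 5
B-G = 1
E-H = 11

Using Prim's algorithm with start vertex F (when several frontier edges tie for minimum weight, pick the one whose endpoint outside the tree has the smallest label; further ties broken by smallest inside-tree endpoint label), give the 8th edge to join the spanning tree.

C-G

Grow the tree from F using Prim:
Step 1: cheapest edge leaving the tree is A-F (18); add A.
Step 2: cheapest edge leaving the tree is A-D (18); add D.
Step 3: cheapest edge leaving the tree is D-I (6); add I.
Step 4: cheapest edge leaving the tree is E-I (3); add E.
Step 5: cheapest edge leaving the tree is B-E (3); add B.
Step 6: cheapest edge leaving the tree is B-G (1); add G.
Step 7: cheapest edge leaving the tree is H-I (5); add H.
Step 8: cheapest edge leaving the tree is C-G (14); add C.
The 8th edge added is C-G.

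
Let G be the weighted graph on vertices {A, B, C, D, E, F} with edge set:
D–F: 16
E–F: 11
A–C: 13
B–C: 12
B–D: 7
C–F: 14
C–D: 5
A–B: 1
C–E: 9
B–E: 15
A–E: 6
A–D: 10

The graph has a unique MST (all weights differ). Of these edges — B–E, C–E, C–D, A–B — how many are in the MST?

Kruskal's algorithm — process edges by increasing weight (ties by edge label):
A–B (1): add — endpoints in different components.
C–D (5): add — endpoints in different components.
A–E (6): add — endpoints in different components.
B–D (7): add — endpoints in different components.
C–E (9): skip — C and E already connected.
A–D (10): skip — A and D already connected.
E–F (11): add — endpoints in different components.
MST edge set: {A–B, C–D, A–E, B–D, E–F}.
Of the listed edges, {C–D, A–B} are in the MST → 2.

2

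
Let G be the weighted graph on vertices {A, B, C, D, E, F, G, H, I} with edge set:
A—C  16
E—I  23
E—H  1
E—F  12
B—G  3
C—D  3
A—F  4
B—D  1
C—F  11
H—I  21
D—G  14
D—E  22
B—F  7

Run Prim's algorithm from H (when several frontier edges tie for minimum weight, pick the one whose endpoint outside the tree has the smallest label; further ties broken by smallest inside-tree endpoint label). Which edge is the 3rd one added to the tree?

A-F

Prim, starting at H.
Step 1: frontier [E—H 1, H—I 21] → take E—H (1); add E.
Step 2: frontier [E—F 12, D—E 22, E—I 23, H—I 21] → take E—F (12); add F.
Step 3: frontier [D—E 22, E—I 23, A—F 4, B—F 7, C—F 11, H—I 21] → take A—F (4); add A.
Step 4: frontier [A—C 16, D—E 22, E—I 23, B—F 7, C—F 11, H—I 21] → take B—F (7); add B.
Step 5: frontier [A—C 16, B—D 1, B—G 3, D—E 22, E—I 23, C—F 11, H—I 21] → take B—D (1); add D.
Step 6: frontier [A—C 16, B—G 3, C—D 3, D—G 14, E—I 23, C—F 11, H—I 21] → take C—D (3); add C.
Step 7: frontier [B—G 3, D—G 14, E—I 23, H—I 21] → take B—G (3); add G.
Step 8: frontier [E—I 23, H—I 21] → take H—I (21); add I.
The 3rd edge added is A—F.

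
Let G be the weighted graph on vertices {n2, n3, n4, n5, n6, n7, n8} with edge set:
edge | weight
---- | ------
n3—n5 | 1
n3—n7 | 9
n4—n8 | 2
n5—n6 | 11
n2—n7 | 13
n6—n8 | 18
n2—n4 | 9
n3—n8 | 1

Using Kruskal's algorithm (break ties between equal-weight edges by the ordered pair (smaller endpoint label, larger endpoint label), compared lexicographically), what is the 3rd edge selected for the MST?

n4-n8

Kruskal's algorithm — process edges by increasing weight (ties by edge label):
n3—n5 (1): add. Components now {n3,n5} {n2} {n8} {n6} {n4} {n7}
n3—n8 (1): add. Components now {n3,n5,n8} {n2} {n6} {n4} {n7}
n4—n8 (2): add. Components now {n3,n4,n5,n8} {n2} {n6} {n7}
n2—n4 (9): add. Components now {n2,n3,n4,n5,n8} {n6} {n7}
n3—n7 (9): add. Components now {n2,n3,n4,n5,n7,n8} {n6}
n5—n6 (11): add. Components now {n2,n3,n4,n5,n6,n7,n8}
The 3rd edge added is n4—n8.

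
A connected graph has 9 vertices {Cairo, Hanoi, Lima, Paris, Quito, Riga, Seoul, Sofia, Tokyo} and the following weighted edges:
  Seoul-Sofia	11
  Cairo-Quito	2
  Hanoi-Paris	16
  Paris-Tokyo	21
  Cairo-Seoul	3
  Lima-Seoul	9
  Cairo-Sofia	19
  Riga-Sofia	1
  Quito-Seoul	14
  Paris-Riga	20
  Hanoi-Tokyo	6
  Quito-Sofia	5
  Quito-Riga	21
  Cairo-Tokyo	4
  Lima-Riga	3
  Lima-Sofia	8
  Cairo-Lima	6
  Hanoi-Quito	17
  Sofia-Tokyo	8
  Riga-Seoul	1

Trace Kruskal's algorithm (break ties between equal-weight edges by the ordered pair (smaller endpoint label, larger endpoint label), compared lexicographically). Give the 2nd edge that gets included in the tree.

Riga-Sofia

Kruskal's algorithm — process edges by increasing weight (ties by edge label):
Riga-Seoul (1): add — endpoints in different components.
Riga-Sofia (1): add — endpoints in different components.
Cairo-Quito (2): add — endpoints in different components.
Cairo-Seoul (3): add — endpoints in different components.
Lima-Riga (3): add — endpoints in different components.
Cairo-Tokyo (4): add — endpoints in different components.
Quito-Sofia (5): skip — Sofia and Quito already connected.
Cairo-Lima (6): skip — Lima and Cairo already connected.
Hanoi-Tokyo (6): add — endpoints in different components.
Lima-Sofia (8): skip — Lima and Sofia already connected.
Sofia-Tokyo (8): skip — Tokyo and Sofia already connected.
Lima-Seoul (9): skip — Lima and Seoul already connected.
Seoul-Sofia (11): skip — Sofia and Seoul already connected.
Quito-Seoul (14): skip — Quito and Seoul already connected.
Hanoi-Paris (16): add — endpoints in different components.
The 2nd edge added is Riga-Sofia.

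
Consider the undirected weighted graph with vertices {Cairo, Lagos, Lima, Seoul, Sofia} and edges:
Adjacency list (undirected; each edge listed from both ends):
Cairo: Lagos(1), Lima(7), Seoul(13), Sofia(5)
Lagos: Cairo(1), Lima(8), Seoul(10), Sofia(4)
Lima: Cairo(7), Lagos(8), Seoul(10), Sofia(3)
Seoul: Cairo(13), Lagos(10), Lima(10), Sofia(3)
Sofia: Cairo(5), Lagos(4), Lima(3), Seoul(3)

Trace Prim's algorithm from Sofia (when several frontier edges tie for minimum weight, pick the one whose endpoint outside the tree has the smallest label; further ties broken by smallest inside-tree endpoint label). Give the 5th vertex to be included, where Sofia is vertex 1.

Prim's algorithm from Sofia:
Step 1: cheapest edge leaving the tree is Lima–Sofia (3); add Lima.
Step 2: cheapest edge leaving the tree is Seoul–Sofia (3); add Seoul.
Step 3: cheapest edge leaving the tree is Lagos–Sofia (4); add Lagos.
Step 4: cheapest edge leaving the tree is Cairo–Lagos (1); add Cairo.
Vertex order: Sofia, Lima, Seoul, Lagos, Cairo. The 5th vertex is Cairo.

Cairo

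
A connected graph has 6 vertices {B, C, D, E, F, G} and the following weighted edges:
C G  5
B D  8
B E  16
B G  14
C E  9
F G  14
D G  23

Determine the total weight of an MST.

Kruskal's algorithm — process edges by increasing weight (ties by edge label):
C G (5): add. Components now {B} {C,G} {D} {E} {F}
B D (8): add. Components now {B,D} {C,G} {E} {F}
C E (9): add. Components now {B,D} {C,E,G} {F}
B G (14): add. Components now {B,C,D,E,G} {F}
F G (14): add. Components now {B,C,D,E,F,G}
MST edges: C G, B D, C E, B G, F G; total weight 5+8+9+14+14 = 50.

50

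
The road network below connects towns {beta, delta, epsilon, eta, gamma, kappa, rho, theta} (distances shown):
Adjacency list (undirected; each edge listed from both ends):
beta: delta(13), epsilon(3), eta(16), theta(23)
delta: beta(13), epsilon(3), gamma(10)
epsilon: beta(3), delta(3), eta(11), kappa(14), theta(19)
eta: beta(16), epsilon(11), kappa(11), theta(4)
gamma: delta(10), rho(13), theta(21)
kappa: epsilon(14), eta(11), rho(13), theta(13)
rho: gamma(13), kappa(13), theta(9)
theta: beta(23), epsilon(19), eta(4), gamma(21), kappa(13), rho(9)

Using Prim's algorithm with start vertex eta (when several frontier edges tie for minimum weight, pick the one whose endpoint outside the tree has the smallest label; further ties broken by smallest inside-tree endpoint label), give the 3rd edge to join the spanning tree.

epsilon-eta

Prim, starting at eta.
Step 1: cheapest edge leaving the tree is eta-theta (4); add theta.
Step 2: cheapest edge leaving the tree is rho-theta (9); add rho.
Step 3: cheapest edge leaving the tree is epsilon-eta (11); add epsilon.
Step 4: cheapest edge leaving the tree is beta-epsilon (3); add beta.
Step 5: cheapest edge leaving the tree is delta-epsilon (3); add delta.
Step 6: cheapest edge leaving the tree is delta-gamma (10); add gamma.
Step 7: cheapest edge leaving the tree is eta-kappa (11); add kappa.
The 3rd edge added is epsilon-eta.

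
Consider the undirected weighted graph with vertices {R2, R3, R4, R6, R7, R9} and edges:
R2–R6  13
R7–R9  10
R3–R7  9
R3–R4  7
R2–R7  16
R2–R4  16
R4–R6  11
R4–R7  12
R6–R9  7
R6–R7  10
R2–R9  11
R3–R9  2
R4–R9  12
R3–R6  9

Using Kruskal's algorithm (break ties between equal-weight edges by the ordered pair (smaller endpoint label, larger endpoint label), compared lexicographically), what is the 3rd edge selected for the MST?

R6-R9

Sort edges by weight, then run Kruskal:
R3–R9 (2): add — endpoints in different components.
R3–R4 (7): add — endpoints in different components.
R6–R9 (7): add — endpoints in different components.
R3–R6 (9): skip — R6 and R3 already connected.
R3–R7 (9): add — endpoints in different components.
R6–R7 (10): skip — R6 and R7 already connected.
R7–R9 (10): skip — R9 and R7 already connected.
R2–R9 (11): add — endpoints in different components.
The 3rd edge added is R6–R9.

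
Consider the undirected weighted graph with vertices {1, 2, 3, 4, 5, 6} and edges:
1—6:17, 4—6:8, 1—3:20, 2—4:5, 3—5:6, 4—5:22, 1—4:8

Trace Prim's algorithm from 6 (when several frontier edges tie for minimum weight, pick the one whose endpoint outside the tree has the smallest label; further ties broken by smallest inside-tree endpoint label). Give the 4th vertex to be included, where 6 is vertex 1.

Grow the tree from 6 using Prim:
Step 1: cheapest edge leaving the tree is 4—6 (8); add 4.
Step 2: cheapest edge leaving the tree is 2—4 (5); add 2.
Step 3: cheapest edge leaving the tree is 1—4 (8); add 1.
Step 4: cheapest edge leaving the tree is 1—3 (20); add 3.
Step 5: cheapest edge leaving the tree is 3—5 (6); add 5.
Vertex order: 6, 4, 2, 1, 3, 5. The 4th vertex is 1.

1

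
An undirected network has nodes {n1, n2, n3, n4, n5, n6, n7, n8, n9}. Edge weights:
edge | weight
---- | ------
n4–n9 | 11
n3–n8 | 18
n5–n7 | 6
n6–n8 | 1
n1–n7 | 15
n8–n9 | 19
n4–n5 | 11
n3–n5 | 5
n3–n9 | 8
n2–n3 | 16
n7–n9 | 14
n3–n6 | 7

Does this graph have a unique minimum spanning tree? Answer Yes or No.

No

Sort edges by weight, then run Kruskal:
n6–n8 (1): add — endpoints in different components.
n3–n5 (5): add — endpoints in different components.
n5–n7 (6): add — endpoints in different components.
n3–n6 (7): add — endpoints in different components.
n3–n9 (8): add — endpoints in different components.
n4–n5 (11): add — endpoints in different components.
n4–n9 (11): skip — n4 and n9 already connected.
n7–n9 (14): skip — n7 and n9 already connected.
n1–n7 (15): add — endpoints in different components.
n2–n3 (16): add — endpoints in different components.
Non-tree edge n4–n9 has weight 11, equal to the heaviest edge on its tree cycle — swapping gives another MST of the same weight. Not unique.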